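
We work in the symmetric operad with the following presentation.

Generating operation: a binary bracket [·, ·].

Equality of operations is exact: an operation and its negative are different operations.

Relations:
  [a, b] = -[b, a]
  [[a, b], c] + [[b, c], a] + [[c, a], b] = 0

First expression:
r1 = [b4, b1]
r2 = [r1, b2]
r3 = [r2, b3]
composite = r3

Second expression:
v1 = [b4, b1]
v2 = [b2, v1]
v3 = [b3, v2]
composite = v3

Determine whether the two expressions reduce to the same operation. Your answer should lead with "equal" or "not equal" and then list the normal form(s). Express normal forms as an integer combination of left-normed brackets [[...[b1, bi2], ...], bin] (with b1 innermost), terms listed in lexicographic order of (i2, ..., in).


equal — both sides give -[[[b1, b4], b2], b3]

The first expression reduces to -[[[b1, b4], b2], b3]
The second expression reduces to -[[[b1, b4], b2], b3]
One common form — equal.


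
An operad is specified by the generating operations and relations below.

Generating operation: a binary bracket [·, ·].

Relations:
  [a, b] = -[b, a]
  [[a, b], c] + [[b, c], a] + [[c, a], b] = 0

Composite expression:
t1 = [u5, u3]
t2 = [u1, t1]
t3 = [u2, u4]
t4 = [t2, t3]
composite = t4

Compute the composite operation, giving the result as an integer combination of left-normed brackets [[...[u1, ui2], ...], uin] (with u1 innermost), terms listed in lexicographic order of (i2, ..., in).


Antisymmetry and Jacobi reduce to u1-anchored left-normed brackets.
Composite bracket: [[u1, [u5, u3]], [u2, u4]]
Each bracket splits as ab - ba, giving 16 signed words (2^4 = 16).
The u1-initial words carry the normal form:
  word u1u3u5u2u4 has sign -1, contributing -[[[[u1, u3], u5], u2], u4]
  word u1u3u5u4u2 has sign +1, contributing +[[[[u1, u3], u5], u4], u2]
  word u1u5u3u2u4 has sign +1, contributing +[[[[u1, u5], u3], u2], u4]
  word u1u5u3u4u2 has sign -1, contributing -[[[[u1, u5], u3], u4], u2]

-[[[[u1, u3], u5], u2], u4] + [[[[u1, u3], u5], u4], u2] + [[[[u1, u5], u3], u2], u4] - [[[[u1, u5], u3], u4], u2]


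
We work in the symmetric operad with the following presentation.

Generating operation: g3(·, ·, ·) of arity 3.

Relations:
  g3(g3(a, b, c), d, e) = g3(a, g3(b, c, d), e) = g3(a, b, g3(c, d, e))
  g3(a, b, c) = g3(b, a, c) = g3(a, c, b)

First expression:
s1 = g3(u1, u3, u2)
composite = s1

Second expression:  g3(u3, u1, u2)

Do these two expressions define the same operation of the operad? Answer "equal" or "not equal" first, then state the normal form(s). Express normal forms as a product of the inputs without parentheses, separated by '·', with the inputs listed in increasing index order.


equal; the common form is u1 · u2 · u3

The first expression reduces to u1 · u2 · u3
The second expression reduces to u1 · u2 · u3
Both agree, so they are equal.


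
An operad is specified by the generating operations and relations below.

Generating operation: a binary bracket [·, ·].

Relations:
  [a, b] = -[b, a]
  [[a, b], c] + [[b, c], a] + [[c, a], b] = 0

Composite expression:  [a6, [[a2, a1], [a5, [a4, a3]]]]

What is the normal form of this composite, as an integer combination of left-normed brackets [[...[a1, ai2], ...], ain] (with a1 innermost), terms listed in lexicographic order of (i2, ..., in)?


[[[[[a1, a2], a3], a4], a5], a6] - [[[[[a1, a2], a4], a3], a5], a6] - [[[[[a1, a2], a5], a3], a4], a6] + [[[[[a1, a2], a5], a4], a3], a6]

Antisymmetry and Jacobi reduce to a1-anchored left-normed brackets.
Composite bracket: [a6, [[a2, a1], [a5, [a4, a3]]]]
The bracket unfolds into 32 signed words via [a, b] = ab - ba (2^5 = 32).
Coefficients come from the a1-initial words:
  the word a1a2a3a4a5a6 carries sign +1 and contributes +[[[[[a1, a2], a3], a4], a5], a6]
  the word a1a2a4a3a5a6 carries sign -1 and contributes -[[[[[a1, a2], a4], a3], a5], a6]
  the word a1a2a5a3a4a6 carries sign -1 and contributes -[[[[[a1, a2], a5], a3], a4], a6]
  the word a1a2a5a4a3a6 carries sign +1 and contributes +[[[[[a1, a2], a5], a4], a3], a6]


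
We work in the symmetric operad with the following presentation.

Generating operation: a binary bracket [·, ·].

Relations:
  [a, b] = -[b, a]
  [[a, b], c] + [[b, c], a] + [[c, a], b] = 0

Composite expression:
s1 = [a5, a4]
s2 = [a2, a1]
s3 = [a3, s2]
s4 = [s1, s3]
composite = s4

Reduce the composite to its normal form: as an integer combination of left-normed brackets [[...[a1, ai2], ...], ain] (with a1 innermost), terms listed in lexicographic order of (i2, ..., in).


[[[[a1, a2], a3], a4], a5] - [[[[a1, a2], a3], a5], a4]

In the tensor algebra, words opening a1 carry the a1-anchored form.
Composite bracket: [[a5, a4], [a3, [a2, a1]]]
Each bracket splits as ab - ba, giving 16 signed words (2^4 = 16).
Keep just the words that open with a1:
  sign of a1a2a3a4a5 is +1, so it contributes +[[[[a1, a2], a3], a4], a5]
  sign of a1a2a3a5a4 is -1, so it contributes -[[[[a1, a2], a3], a5], a4]


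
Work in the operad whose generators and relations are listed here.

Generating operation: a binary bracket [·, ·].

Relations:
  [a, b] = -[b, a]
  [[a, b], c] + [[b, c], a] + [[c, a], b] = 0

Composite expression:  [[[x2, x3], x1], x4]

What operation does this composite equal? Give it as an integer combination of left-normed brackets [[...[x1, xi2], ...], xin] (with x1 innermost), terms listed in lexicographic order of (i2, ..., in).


-[[[x1, x2], x3], x4] + [[[x1, x3], x2], x4]

A multilinear Lie element is pinned by x1-initial words (x1 innermost).
Composite bracket: [[[x2, x3], x1], x4]
Expanding via [a, b] = ab - ba: 8 signed words (2^3 = 8).
Words beginning with x1 determine it all:
  from x1x2x3x4, sign -1: term -[[[x1, x2], x3], x4]
  from x1x3x2x4, sign +1: term +[[[x1, x3], x2], x4]


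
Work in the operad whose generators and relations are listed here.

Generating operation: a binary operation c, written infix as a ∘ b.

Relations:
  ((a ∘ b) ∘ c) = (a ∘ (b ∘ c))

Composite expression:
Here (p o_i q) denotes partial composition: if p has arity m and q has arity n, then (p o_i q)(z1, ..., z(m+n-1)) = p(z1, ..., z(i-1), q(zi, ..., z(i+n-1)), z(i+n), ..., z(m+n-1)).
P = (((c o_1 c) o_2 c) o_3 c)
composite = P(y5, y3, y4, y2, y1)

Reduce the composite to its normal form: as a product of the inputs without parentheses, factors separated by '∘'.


y5 ∘ y3 ∘ y4 ∘ y2 ∘ y1

Every regrouping of c is equal, so read the y-inputs in written order.
(y4 ∘ y2) reduces to y4 ∘ y2
(y3 ∘ (y4 ∘ y2)) reduces to y3 ∘ y4 ∘ y2
(y5 ∘ (y3 ∘ (y4 ∘ y2))) reduces to y5 ∘ y3 ∘ y4 ∘ y2
((y5 ∘ (y3 ∘ (y4 ∘ y2))) ∘ y1) reduces to y5 ∘ y3 ∘ y4 ∘ y2 ∘ y1


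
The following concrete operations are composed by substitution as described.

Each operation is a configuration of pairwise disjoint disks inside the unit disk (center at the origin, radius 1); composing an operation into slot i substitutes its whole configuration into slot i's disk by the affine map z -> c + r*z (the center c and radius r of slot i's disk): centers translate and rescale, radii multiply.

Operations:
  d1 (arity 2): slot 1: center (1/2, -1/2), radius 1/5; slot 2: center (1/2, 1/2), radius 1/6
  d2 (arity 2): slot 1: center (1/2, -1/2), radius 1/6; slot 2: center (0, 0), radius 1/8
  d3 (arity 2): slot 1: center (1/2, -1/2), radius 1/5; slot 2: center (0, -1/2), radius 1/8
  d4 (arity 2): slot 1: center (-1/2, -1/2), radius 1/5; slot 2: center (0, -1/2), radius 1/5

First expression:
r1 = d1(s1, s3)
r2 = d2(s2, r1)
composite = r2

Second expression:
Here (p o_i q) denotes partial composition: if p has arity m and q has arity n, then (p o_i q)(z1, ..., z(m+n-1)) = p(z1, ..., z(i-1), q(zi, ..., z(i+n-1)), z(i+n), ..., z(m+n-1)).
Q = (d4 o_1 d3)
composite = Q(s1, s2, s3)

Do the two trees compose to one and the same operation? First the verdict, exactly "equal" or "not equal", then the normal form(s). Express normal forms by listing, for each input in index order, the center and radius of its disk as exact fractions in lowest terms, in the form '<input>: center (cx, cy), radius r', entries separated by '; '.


not equal — first s1: center (1/16, -1/16), radius 1/40; s2: center (1/2, -1/2), radius 1/6; s3: center (1/16, 1/16), radius 1/48, second s1: center (-2/5, -3/5), radius 1/25; s2: center (-1/2, -3/5), radius 1/40; s3: center (0, -1/2), radius 1/5


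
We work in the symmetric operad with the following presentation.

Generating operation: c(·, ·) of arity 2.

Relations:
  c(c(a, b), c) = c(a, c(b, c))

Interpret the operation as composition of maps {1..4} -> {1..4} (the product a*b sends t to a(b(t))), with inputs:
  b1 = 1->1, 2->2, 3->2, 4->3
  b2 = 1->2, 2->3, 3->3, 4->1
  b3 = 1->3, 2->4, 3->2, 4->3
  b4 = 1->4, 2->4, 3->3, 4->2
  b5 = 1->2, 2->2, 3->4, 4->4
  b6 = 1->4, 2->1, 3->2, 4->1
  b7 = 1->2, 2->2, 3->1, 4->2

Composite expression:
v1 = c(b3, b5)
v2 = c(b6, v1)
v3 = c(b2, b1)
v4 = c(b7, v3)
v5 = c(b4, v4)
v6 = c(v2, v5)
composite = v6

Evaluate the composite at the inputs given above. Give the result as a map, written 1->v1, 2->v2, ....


1->2, 2->2, 3->2, 4->2

c(b3, b5) = 1->4, 2->4, 3->3, 4->3
c(b6, c(b3, b5)) = 1->1, 2->1, 3->2, 4->2
c(b2, b1) = 1->2, 2->3, 3->3, 4->3
c(b7, c(b2, b1)) = 1->2, 2->1, 3->1, 4->1
c(b4, c(b7, c(b2, b1))) = 1->4, 2->4, 3->4, 4->4
c(c(b6, c(b3, b5)), c(b4, c(b7, c(b2, b1)))) = 1->2, 2->2, 3->2, 4->2


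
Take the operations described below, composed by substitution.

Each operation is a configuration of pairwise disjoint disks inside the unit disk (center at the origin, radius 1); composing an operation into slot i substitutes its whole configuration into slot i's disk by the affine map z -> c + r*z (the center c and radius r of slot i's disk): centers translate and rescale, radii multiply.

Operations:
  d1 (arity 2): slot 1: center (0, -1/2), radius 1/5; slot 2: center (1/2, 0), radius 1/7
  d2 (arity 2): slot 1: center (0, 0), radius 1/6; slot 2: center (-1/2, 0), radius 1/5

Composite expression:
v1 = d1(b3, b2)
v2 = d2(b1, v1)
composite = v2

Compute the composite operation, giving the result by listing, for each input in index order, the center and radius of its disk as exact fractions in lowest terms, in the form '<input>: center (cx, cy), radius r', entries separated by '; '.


b1: center (0, 0), radius 1/6; b2: center (-2/5, 0), radius 1/35; b3: center (-1/2, -1/10), radius 1/25

Nesting under d2 composes maps z -> c + r*z down each b-path.
b1: after 1 affine step, its disk has center (0, 0), radius 1/6
b3: after 2 affine steps, its disk has center (-1/2, -1/10), radius 1/25
b2: after 2 affine steps, its disk has center (-2/5, 0), radius 1/35


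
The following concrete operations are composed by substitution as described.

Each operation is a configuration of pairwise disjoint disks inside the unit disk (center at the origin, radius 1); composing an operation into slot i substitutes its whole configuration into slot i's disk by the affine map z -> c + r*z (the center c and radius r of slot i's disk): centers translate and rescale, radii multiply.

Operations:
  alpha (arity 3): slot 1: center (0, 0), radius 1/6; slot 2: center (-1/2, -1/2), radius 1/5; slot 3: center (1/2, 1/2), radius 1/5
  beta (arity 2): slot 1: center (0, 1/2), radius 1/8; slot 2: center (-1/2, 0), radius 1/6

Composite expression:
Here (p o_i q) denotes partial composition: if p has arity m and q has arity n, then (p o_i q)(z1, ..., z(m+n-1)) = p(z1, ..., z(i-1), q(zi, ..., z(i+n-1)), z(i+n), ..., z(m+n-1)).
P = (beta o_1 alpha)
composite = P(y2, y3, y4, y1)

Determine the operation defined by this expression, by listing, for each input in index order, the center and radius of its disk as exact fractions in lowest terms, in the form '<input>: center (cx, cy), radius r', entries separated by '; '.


Each y-disk chains the slot maps above it in beta; radii multiply.
input y2: applying the 2 nested substitutions gives center (0, 1/2), radius 1/48
input y3: applying the 2 nested substitutions gives center (-1/16, 7/16), radius 1/40
input y4: applying the 2 nested substitutions gives center (1/16, 9/16), radius 1/40
input y1: applying the 1 nested substitution gives center (-1/2, 0), radius 1/6

y1: center (-1/2, 0), radius 1/6; y2: center (0, 1/2), radius 1/48; y3: center (-1/16, 7/16), radius 1/40; y4: center (1/16, 9/16), radius 1/40


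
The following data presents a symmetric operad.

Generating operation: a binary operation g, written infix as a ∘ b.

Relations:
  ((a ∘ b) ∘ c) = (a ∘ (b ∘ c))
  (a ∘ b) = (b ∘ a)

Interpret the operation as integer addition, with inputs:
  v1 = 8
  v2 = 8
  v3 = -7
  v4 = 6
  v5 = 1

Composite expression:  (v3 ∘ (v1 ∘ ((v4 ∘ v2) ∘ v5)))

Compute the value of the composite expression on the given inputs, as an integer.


(v4 ∘ v2) = 14
((v4 ∘ v2) ∘ v5) = 15
(v1 ∘ ((v4 ∘ v2) ∘ v5)) = 23
(v3 ∘ (v1 ∘ ((v4 ∘ v2) ∘ v5))) = 16

16


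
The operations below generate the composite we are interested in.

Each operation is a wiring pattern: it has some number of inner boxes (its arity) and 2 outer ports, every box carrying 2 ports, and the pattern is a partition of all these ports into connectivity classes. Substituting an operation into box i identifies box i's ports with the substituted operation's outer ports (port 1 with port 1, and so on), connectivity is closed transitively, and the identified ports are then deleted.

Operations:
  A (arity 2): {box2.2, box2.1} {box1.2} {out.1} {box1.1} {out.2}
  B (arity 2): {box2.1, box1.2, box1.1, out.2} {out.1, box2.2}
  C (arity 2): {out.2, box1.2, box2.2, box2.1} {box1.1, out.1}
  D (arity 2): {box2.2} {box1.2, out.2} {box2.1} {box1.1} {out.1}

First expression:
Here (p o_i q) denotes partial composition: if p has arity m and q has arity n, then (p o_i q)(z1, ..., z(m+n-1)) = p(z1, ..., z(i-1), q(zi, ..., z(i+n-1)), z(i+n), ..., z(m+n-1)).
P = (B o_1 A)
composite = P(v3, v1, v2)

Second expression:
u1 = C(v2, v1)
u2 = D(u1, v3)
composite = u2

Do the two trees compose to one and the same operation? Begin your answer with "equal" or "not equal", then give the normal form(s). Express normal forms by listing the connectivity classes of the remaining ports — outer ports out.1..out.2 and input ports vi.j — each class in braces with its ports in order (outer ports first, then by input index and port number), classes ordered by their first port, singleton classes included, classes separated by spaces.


Reducing the first expression gives {out.1, v2.2} {out.2, v2.1} {v1.1, v1.2} {v3.1} {v3.2}
Reducing the second expression gives {out.1} {out.2, v1.1, v1.2, v2.2} {v2.1} {v3.1} {v3.2}
The normal forms differ: not equal.

not equal — first {out.1, v2.2} {out.2, v2.1} {v1.1, v1.2} {v3.1} {v3.2}, second {out.1} {out.2, v1.1, v1.2, v2.2} {v2.1} {v3.1} {v3.2}


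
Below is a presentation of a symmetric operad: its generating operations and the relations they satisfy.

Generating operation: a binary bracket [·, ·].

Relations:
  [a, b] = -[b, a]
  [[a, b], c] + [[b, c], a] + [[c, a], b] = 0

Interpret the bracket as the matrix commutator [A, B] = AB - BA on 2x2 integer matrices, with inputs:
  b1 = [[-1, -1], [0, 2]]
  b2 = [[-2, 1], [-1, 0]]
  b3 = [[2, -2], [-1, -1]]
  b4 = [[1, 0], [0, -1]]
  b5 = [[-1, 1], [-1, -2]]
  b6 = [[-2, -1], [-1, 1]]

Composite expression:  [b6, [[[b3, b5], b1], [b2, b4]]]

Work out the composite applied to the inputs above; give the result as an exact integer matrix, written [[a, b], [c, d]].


[[-16, -36], [84, 16]]

[b3, b5] = [[3, 5], [2, -3]]
[[b3, b5], b1] = [[2, 9], [-6, -2]]
[b2, b4] = [[0, -2], [-2, 0]]
[[[b3, b5], b1], [b2, b4]] = [[-30, -8], [8, 30]]
[b6, [[[b3, b5], b1], [b2, b4]]] = [[-16, -36], [84, 16]]


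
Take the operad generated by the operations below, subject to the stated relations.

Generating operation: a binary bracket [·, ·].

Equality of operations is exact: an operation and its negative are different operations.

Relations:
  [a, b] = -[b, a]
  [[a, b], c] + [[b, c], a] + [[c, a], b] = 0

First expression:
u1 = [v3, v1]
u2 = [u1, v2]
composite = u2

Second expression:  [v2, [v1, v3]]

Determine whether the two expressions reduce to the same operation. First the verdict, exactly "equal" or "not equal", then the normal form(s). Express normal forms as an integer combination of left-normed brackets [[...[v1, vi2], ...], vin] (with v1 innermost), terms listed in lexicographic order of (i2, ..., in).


equal — both sides give -[[v1, v3], v2]


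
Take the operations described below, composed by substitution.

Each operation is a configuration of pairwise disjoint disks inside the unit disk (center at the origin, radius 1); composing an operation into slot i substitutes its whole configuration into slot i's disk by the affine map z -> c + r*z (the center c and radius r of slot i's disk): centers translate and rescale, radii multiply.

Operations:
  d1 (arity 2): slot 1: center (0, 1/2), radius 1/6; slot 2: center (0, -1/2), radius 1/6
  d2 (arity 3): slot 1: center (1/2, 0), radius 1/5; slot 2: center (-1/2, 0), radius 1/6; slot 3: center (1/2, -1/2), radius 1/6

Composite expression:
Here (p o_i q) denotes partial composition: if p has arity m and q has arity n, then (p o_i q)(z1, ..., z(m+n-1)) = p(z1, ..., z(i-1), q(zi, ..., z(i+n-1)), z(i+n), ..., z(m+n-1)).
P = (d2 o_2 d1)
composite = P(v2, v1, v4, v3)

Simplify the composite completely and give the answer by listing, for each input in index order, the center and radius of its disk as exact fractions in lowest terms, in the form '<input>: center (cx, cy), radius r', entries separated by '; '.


v1: center (-1/2, 1/12), radius 1/36; v2: center (1/2, 0), radius 1/5; v3: center (1/2, -1/2), radius 1/6; v4: center (-1/2, -1/12), radius 1/36

Only the slot chain above each v matters under d2; compose those maps.
tracing v2 down its 1-map path: center (1/2, 0), radius 1/5
tracing v1 down its 2-map path: center (-1/2, 1/12), radius 1/36
tracing v4 down its 2-map path: center (-1/2, -1/12), radius 1/36
tracing v3 down its 1-map path: center (1/2, -1/2), radius 1/6


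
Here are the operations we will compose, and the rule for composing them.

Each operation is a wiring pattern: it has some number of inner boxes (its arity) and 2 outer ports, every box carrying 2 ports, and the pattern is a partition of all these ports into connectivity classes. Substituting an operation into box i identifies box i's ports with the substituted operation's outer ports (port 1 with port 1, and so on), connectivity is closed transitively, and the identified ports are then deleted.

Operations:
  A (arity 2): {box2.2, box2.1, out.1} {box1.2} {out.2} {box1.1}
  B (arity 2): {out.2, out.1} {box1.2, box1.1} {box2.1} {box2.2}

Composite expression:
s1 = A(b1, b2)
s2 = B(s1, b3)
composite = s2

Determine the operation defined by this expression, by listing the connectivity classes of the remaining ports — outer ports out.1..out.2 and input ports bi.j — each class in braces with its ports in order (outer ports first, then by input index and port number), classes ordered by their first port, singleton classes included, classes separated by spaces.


Connectivity passes through glued B-boundaries; trace each wire chain.
after A, the pattern on (b1, b2) reads {out.1, b2.1, b2.2} {out.2} {b1.1} {b1.2} (out.j = its outer ports)
after B, the pattern on (b1, b2, b3) reads {out.1, out.2} {b1.1} {b1.2} {b2.1, b2.2} {b3.1} {b3.2} (out.j = its outer ports)

{out.1, out.2} {b1.1} {b1.2} {b2.1, b2.2} {b3.1} {b3.2}


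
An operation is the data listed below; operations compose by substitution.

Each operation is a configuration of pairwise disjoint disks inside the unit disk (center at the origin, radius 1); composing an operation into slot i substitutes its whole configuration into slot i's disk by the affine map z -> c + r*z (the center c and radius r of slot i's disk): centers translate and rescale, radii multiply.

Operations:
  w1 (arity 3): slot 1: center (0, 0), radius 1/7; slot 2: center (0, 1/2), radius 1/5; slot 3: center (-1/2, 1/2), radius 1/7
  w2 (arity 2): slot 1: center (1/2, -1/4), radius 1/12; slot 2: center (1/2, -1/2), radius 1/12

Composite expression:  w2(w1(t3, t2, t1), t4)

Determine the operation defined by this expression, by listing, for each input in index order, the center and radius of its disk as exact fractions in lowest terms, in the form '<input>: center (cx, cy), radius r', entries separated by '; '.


t1: center (11/24, -5/24), radius 1/84; t2: center (1/2, -5/24), radius 1/60; t3: center (1/2, -1/4), radius 1/84; t4: center (1/2, -1/2), radius 1/12

Below w2, radii multiply path by path; the t-disk centers shift.
for t3, the 2-step affine chain lands on center (1/2, -1/4), radius 1/84
for t2, the 2-step affine chain lands on center (1/2, -5/24), radius 1/60
for t1, the 2-step affine chain lands on center (11/24, -5/24), radius 1/84
for t4, the 1-step affine chain lands on center (1/2, -1/2), radius 1/12


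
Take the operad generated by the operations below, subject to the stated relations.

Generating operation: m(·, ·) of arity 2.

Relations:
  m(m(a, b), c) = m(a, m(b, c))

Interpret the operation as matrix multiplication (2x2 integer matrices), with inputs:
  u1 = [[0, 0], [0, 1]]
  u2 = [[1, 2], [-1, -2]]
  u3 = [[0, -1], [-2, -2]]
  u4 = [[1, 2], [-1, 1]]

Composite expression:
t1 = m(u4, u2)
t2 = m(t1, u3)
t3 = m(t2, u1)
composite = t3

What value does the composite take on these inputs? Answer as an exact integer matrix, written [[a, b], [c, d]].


[[0, 5], [0, 10]]

m(u4, u2) = [[-1, -2], [-2, -4]]
m(m(u4, u2), u3) = [[4, 5], [8, 10]]
m(m(m(u4, u2), u3), u1) = [[0, 5], [0, 10]]


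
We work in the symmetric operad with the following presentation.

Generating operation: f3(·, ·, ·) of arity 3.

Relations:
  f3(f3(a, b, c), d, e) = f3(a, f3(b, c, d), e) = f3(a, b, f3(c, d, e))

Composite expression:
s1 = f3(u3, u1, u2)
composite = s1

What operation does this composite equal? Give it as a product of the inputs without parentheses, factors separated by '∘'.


u3 ∘ u1 ∘ u2

The f3-tree's shape is irrelevant; the u-reading-order decides.
f3(u3, u1, u2) flattens to u3 ∘ u1 ∘ u2


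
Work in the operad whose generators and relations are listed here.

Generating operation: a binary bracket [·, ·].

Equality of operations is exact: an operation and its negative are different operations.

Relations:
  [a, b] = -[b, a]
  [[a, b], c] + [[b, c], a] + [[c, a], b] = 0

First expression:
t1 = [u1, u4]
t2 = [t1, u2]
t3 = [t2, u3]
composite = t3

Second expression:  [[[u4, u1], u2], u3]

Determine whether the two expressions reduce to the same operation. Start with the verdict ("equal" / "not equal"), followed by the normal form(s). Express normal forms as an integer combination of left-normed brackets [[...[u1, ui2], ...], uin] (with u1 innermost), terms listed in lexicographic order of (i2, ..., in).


not equal; the first gives [[[u1, u4], u2], u3] and the second -[[[u1, u4], u2], u3]

The first expression reduces to [[[u1, u4], u2], u3]
The second expression reduces to -[[[u1, u4], u2], u3]
Distinct normal forms: not equal.


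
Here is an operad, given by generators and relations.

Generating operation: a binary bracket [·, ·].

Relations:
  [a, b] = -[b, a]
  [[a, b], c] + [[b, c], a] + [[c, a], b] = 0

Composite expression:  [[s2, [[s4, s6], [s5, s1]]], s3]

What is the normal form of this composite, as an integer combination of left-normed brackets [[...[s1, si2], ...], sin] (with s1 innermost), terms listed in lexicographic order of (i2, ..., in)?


-[[[[[s1, s5], s4], s6], s2], s3] + [[[[[s1, s5], s6], s4], s2], s3]

Left-normed coefficients sit on the s1-initial expansion words.
Composite bracket: [[s2, [[s4, s6], [s5, s1]]], s3]
The bracket unfolds into 32 signed words via [a, b] = ab - ba (2^5 = 32).
Keep just the words that open with s1:
  s1s5s4s6s2s3 (sign -1) contributes -[[[[[s1, s5], s4], s6], s2], s3]
  s1s5s6s4s2s3 (sign +1) contributes +[[[[[s1, s5], s6], s4], s2], s3]


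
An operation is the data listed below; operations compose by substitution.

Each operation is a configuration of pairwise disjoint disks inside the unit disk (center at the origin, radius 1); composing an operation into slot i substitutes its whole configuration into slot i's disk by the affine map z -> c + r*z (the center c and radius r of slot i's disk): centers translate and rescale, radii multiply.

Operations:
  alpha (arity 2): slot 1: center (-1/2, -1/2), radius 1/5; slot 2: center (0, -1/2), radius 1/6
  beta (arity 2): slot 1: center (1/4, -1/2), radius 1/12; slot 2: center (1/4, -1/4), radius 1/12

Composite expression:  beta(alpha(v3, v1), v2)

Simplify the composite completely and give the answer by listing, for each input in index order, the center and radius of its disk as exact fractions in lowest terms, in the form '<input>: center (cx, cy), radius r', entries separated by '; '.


v1: center (1/4, -13/24), radius 1/72; v2: center (1/4, -1/4), radius 1/12; v3: center (5/24, -13/24), radius 1/60

Follow each v-input down from beta: c' goes to c + r*c', radius to r*r'.
v3: after 2 affine steps, its disk has center (5/24, -13/24), radius 1/60
v1: after 2 affine steps, its disk has center (1/4, -13/24), radius 1/72
v2: after 1 affine step, its disk has center (1/4, -1/4), radius 1/12


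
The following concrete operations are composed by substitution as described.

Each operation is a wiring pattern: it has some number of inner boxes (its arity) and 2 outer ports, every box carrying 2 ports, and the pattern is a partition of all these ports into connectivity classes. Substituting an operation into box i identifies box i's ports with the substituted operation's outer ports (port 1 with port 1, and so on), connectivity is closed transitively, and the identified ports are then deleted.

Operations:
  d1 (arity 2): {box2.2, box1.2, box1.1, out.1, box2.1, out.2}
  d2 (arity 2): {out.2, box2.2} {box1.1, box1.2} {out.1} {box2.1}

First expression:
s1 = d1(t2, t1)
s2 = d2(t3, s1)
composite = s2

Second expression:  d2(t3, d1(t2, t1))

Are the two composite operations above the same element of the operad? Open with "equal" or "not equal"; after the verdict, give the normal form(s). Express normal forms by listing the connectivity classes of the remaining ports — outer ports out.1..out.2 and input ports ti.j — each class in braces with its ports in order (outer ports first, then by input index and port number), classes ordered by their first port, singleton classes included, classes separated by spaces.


In normal form, the first expression is {out.1} {out.2, t1.1, t1.2, t2.1, t2.2} {t3.1, t3.2}
In normal form, the second expression is {out.1} {out.2, t1.1, t1.2, t2.1, t2.2} {t3.1, t3.2}
Identical normal forms: equal.

equal; the common form is {out.1} {out.2, t1.1, t1.2, t2.1, t2.2} {t3.1, t3.2}


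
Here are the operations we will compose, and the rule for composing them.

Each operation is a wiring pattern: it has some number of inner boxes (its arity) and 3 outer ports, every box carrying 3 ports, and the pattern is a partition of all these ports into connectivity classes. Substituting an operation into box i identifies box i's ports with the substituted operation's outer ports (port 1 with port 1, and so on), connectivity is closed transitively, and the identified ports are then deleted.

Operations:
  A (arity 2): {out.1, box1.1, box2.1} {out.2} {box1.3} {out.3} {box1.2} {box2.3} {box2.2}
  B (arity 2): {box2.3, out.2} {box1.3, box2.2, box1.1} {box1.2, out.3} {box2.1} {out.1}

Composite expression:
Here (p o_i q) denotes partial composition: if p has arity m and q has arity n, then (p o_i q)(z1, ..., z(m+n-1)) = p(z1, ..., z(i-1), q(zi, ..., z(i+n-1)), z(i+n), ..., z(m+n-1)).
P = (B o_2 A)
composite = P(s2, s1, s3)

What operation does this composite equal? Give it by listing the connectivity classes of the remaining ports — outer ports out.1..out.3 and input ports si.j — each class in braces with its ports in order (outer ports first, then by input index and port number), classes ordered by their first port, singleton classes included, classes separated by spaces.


{out.1} {out.2} {out.3, s2.2} {s1.1, s3.1} {s1.2} {s1.3} {s2.1, s2.3} {s3.2} {s3.3}


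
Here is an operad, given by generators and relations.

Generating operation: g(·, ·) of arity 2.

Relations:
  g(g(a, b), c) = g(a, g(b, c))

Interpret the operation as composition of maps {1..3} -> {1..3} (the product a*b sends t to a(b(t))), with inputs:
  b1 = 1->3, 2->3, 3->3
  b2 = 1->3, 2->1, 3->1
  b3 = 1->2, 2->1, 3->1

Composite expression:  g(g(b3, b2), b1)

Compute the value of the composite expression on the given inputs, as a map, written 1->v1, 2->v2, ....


1->2, 2->2, 3->2


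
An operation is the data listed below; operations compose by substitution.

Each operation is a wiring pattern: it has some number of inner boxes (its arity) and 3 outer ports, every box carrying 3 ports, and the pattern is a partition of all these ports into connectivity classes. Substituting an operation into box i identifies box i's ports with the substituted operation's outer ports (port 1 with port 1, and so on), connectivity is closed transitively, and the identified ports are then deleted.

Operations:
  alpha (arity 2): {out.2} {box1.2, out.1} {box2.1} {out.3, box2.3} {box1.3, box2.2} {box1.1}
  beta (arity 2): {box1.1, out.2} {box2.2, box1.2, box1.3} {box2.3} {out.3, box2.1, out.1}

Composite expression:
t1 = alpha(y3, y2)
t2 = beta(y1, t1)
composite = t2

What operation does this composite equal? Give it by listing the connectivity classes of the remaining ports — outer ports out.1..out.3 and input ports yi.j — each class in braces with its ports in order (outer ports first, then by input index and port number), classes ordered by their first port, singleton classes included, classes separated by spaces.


Connectivity passes through glued beta-boundaries; trace each wire chain.
through alpha, on inputs (y3, y2): {out.1, y3.2} {out.2} {out.3, y2.3} {y2.1} {y2.2, y3.3} {y3.1} (out.j = stage outer ports)
through beta, on inputs (y1, y3, y2): {out.1, out.3, y3.2} {out.2, y1.1} {y1.2, y1.3} {y2.1} {y2.2, y3.3} {y2.3} {y3.1} (out.j = stage outer ports)

{out.1, out.3, y3.2} {out.2, y1.1} {y1.2, y1.3} {y2.1} {y2.2, y3.3} {y2.3} {y3.1}


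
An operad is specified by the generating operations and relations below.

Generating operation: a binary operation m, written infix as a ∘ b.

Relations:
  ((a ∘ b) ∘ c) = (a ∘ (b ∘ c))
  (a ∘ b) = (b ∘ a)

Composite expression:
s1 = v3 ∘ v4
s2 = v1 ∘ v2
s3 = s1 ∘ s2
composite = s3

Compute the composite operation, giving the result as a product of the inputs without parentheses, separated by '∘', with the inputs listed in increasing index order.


Any arrangement under m is one operation, so sort the v-inputs.
(v3 ∘ v4) unparenthesizes to v3 ∘ v4
(v1 ∘ v2) unparenthesizes to v1 ∘ v2
((v3 ∘ v4) ∘ (v1 ∘ v2)) unparenthesizes to v3 ∘ v4 ∘ v1 ∘ v2
reordering the factors by index: v1 ∘ v2 ∘ v3 ∘ v4

v1 ∘ v2 ∘ v3 ∘ v4


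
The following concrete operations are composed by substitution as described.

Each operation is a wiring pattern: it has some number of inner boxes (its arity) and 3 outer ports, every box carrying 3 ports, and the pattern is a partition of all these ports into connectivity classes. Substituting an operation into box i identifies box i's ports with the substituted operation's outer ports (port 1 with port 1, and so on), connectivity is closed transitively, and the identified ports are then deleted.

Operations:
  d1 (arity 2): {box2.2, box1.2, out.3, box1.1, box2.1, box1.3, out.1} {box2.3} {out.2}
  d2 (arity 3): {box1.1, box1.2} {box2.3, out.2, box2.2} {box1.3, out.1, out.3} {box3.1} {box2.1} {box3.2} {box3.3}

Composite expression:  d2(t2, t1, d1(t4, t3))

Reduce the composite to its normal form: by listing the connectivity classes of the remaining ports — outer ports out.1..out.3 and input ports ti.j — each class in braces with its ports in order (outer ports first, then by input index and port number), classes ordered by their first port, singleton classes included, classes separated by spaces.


{out.1, out.3, t2.3} {out.2, t1.2, t1.3} {t1.1} {t2.1, t2.2} {t3.1, t3.2, t4.1, t4.2, t4.3} {t3.3}

Treat the ports identified at d2 as solder joints: merge, then drop.
after d1, the pattern on (t4, t3) reads {out.1, out.3, t3.1, t3.2, t4.1, t4.2, t4.3} {out.2} {t3.3} (out.j = its outer ports)
after d2, the pattern on (t2, t1, t4, t3) reads {out.1, out.3, t2.3} {out.2, t1.2, t1.3} {t1.1} {t2.1, t2.2} {t3.1, t3.2, t4.1, t4.2, t4.3} {t3.3} (out.j = its outer ports)


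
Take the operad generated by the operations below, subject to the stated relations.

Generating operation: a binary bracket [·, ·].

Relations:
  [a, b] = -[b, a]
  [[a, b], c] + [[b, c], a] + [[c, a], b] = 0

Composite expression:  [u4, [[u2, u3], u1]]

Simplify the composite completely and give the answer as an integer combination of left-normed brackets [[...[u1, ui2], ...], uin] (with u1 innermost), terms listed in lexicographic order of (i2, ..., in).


[[[u1, u2], u3], u4] - [[[u1, u3], u2], u4]

Antisymmetry and Jacobi reduce to u1-anchored left-normed brackets.
Composite bracket: [u4, [[u2, u3], u1]]
Expanding via [a, b] = ab - ba: 8 signed words (2^3 = 8).
The u1-initial words carry the normal form:
  from u1u2u3u4, sign +1: term +[[[u1, u2], u3], u4]
  from u1u3u2u4, sign -1: term -[[[u1, u3], u2], u4]


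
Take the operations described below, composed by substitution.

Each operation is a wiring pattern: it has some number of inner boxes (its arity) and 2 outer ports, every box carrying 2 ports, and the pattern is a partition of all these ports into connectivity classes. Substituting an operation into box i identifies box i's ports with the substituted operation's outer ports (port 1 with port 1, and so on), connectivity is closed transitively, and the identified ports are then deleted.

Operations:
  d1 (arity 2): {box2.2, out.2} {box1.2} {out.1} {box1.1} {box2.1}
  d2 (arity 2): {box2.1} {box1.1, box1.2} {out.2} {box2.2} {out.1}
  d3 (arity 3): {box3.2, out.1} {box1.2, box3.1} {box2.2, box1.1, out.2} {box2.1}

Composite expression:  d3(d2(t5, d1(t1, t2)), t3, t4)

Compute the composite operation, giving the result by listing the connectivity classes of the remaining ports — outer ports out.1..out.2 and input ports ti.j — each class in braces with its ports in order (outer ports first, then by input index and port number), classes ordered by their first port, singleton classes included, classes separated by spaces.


{out.1, t4.2} {out.2, t3.2} {t1.1} {t1.2} {t2.1} {t2.2} {t3.1} {t4.1} {t5.1, t5.2}

Substituting into d3 glues patterns; closure does the rest.
the subtree at d1 composes to {out.1} {out.2, t2.2} {t1.1} {t1.2} {t2.1} on (t1, t2); out.j = own outer ports
the subtree at d2 composes to {out.1} {out.2} {t1.1} {t1.2} {t2.1} {t2.2} {t5.1, t5.2} on (t5, t1, t2); out.j = own outer ports
the subtree at d3 composes to {out.1, t4.2} {out.2, t3.2} {t1.1} {t1.2} {t2.1} {t2.2} {t3.1} {t4.1} {t5.1, t5.2} on (t5, t1, t2, t3, t4); out.j = own outer ports


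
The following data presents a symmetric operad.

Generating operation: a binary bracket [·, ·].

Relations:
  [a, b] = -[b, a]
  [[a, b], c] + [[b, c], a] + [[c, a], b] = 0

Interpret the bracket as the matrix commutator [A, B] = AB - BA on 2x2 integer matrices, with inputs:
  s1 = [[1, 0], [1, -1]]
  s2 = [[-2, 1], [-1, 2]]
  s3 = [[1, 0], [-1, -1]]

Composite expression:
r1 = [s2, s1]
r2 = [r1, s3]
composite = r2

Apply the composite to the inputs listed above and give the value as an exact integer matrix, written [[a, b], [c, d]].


[[2, 4], [6, -2]]

[s2, s1] = [[1, -2], [2, -1]]
[[s2, s1], s3] = [[2, 4], [6, -2]]


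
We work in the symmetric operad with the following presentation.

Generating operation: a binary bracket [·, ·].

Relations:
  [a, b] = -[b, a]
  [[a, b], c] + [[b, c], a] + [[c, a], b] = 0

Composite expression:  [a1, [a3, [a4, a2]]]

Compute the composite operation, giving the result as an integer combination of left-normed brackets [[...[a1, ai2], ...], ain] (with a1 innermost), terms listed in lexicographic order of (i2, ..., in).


[[[a1, a2], a4], a3] - [[[a1, a3], a2], a4] + [[[a1, a3], a4], a2] - [[[a1, a4], a2], a3]

A multilinear Lie element is pinned by a1-initial words (a1 innermost).
Composite bracket: [a1, [a3, [a4, a2]]]
Applying ab - ba throughout gives 8 signed words (2^3 = 8).
Keep just the words that open with a1:
  sign of a1a2a4a3 is +1, so it contributes +[[[a1, a2], a4], a3]
  sign of a1a3a2a4 is -1, so it contributes -[[[a1, a3], a2], a4]
  sign of a1a3a4a2 is +1, so it contributes +[[[a1, a3], a4], a2]
  sign of a1a4a2a3 is -1, so it contributes -[[[a1, a4], a2], a3]


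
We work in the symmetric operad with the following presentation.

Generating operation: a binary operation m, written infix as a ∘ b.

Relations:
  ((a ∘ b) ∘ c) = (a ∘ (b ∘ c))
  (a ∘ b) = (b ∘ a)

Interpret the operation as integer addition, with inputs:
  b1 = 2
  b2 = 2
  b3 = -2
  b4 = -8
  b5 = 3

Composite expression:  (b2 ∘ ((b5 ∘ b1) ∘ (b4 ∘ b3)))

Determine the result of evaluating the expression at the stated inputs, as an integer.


-3

(b5 ∘ b1) = 5
(b4 ∘ b3) = -10
((b5 ∘ b1) ∘ (b4 ∘ b3)) = -5
(b2 ∘ ((b5 ∘ b1) ∘ (b4 ∘ b3))) = -3


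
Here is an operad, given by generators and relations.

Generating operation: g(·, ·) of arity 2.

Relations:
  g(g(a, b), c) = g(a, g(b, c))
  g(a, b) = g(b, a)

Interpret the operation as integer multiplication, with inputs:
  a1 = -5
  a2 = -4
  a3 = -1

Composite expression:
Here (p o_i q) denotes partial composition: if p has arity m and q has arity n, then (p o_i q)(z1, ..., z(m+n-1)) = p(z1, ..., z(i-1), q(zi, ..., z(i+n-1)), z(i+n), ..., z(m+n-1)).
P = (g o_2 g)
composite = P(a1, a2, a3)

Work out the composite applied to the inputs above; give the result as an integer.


-20

g(a2, a3) = 4
g(a1, g(a2, a3)) = -20


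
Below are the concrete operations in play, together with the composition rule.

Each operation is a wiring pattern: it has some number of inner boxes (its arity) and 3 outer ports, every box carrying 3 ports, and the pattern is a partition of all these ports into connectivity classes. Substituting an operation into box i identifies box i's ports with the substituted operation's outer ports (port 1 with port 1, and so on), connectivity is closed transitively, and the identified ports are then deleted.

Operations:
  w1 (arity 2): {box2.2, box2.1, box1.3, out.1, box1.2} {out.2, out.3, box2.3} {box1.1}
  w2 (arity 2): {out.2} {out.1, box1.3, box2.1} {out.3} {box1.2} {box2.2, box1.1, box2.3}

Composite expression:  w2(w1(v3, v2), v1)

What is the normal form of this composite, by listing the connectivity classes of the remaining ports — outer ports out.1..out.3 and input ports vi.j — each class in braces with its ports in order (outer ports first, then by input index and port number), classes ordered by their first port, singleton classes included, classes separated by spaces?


{out.1, v1.1, v2.3} {out.2} {out.3} {v1.2, v1.3, v2.1, v2.2, v3.2, v3.3} {v3.1}

Substituting into w2 glues patterns; closure does the rest.
w1 over (v3, v2) gives {out.1, v2.1, v2.2, v3.2, v3.3} {out.2, out.3, v2.3} {v3.1}, out.j being that stage's outer ports
w2 over (v3, v2, v1) gives {out.1, v1.1, v2.3} {out.2} {out.3} {v1.2, v1.3, v2.1, v2.2, v3.2, v3.3} {v3.1}, out.j being that stage's outer ports


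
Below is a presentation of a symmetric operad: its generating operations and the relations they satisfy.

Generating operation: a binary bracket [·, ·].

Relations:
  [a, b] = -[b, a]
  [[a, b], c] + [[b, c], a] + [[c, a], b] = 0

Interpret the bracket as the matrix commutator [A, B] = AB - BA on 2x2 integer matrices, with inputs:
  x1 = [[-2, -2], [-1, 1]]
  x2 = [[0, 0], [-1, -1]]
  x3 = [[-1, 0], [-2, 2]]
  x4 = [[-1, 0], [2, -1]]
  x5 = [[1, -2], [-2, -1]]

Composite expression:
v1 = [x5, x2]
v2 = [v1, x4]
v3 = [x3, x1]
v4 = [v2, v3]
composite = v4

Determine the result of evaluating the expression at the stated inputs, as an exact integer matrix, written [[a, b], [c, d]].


[[48, 48], [40, -48]]


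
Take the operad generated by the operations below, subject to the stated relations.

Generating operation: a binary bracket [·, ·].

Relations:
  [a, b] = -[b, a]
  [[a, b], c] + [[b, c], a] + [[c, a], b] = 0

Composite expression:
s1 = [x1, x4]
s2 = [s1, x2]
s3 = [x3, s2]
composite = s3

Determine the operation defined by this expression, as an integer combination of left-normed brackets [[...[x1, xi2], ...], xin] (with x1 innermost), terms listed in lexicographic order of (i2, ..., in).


-[[[x1, x4], x2], x3]

In the tensor algebra, words opening x1 carry the x1-anchored form.
Composite bracket: [x3, [[x1, x4], x2]]
Expanding via [a, b] = ab - ba: 8 signed words (2^3 = 8).
Coefficients come from the x1-initial words:
  x1x4x2x3 (sign -1) contributes -[[[x1, x4], x2], x3]
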